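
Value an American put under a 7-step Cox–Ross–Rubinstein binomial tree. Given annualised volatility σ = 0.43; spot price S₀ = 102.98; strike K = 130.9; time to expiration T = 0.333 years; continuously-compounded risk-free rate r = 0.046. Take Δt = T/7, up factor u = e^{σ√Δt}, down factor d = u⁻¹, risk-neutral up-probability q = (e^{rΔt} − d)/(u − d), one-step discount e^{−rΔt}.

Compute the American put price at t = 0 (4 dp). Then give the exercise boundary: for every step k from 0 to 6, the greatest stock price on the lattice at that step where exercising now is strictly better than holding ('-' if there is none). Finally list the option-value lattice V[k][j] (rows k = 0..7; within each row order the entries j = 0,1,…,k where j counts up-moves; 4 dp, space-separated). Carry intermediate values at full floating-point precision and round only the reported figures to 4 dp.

price = 29.4406
boundary = - - 85.3671 93.7609 85.3671 93.7609 102.9800
tree:
29.4406
37.2564 21.3802
45.5329 28.7482 13.7530
53.1752 37.1391 20.0818 7.1807
60.1334 45.5329 28.0673 11.8015 2.3695
66.4686 53.1752 37.1391 18.6840 4.6401 0.0000
72.2367 60.1334 45.5329 27.9200 9.0867 0.0000 0.0000
77.4884 66.4686 53.1752 37.1391 17.7944 0.0000 0.0000 0.0000

Δt=0.04757  u=1.09833  d=0.91048  q=0.48823  discount=0.99781
step 7 (expiry): payoffs max(K−S,0) = 77.4884 66.4686 53.1752 37.1391 17.7944 0.0000 0.0000 0.0000
step 6: (k=6,j=0): S=58.6633, (K−S)⁺=72.2367, hold=71.9506 ⇒ V=72.2367 exercise | (k=6,j=1): S=70.7666, (K−S)⁺=60.1334, hold=59.8472 ⇒ V=60.1334 exercise | (k=6,j=2): S=85.3671, (K−S)⁺=45.5329, hold=45.2467 ⇒ V=45.5329 exercise | (k=6,j=3): S=102.9800, (K−S)⁺=27.9200, hold=27.6339 ⇒ V=27.9200 exercise | (k=6,j=4): S=124.2267, (K−S)⁺=6.6733, hold=9.0867 ⇒ V=9.0867 continue | (k=6,j=5): S=149.8571, (K−S)⁺=0.0000, hold=0.0000 ⇒ V=0.0000 continue | (k=6,j=6): S=180.7754, (K−S)⁺=0.0000, hold=0.0000 ⇒ V=0.0000 continue  boundary S*=102.9800
step 5: (k=5,j=0): S=64.4314, (K−S)⁺=66.4686, hold=66.1825 ⇒ V=66.4686 exercise | (k=5,j=1): S=77.7248, (K−S)⁺=53.1752, hold=52.8891 ⇒ V=53.1752 exercise | (k=5,j=2): S=93.7609, (K−S)⁺=37.1391, hold=36.8530 ⇒ V=37.1391 exercise | (k=5,j=3): S=113.1056, (K−S)⁺=17.7944, hold=18.6840 ⇒ V=18.6840 continue | (k=5,j=4): S=136.4414, (K−S)⁺=0.0000, hold=4.6401 ⇒ V=4.6401 continue | (k=5,j=5): S=164.5918, (K−S)⁺=0.0000, hold=0.0000 ⇒ V=0.0000 continue  boundary S*=93.7609
step 4: (k=4,j=0): S=70.7666, (K−S)⁺=60.1334, hold=59.8472 ⇒ V=60.1334 exercise | (k=4,j=1): S=85.3671, (K−S)⁺=45.5329, hold=45.2467 ⇒ V=45.5329 exercise | (k=4,j=2): S=102.9800, (K−S)⁺=27.9200, hold=28.0673 ⇒ V=28.0673 continue | (k=4,j=3): S=124.2267, (K−S)⁺=6.6733, hold=11.8015 ⇒ V=11.8015 continue | (k=4,j=4): S=149.8571, (K−S)⁺=0.0000, hold=2.3695 ⇒ V=2.3695 continue  boundary S*=85.3671
step 3: (k=3,j=0): S=77.7248, (K−S)⁺=53.1752, hold=52.8891 ⇒ V=53.1752 exercise | (k=3,j=1): S=93.7609, (K−S)⁺=37.1391, hold=36.9247 ⇒ V=37.1391 exercise | (k=3,j=2): S=113.1056, (K−S)⁺=17.7944, hold=20.0818 ⇒ V=20.0818 continue | (k=3,j=3): S=136.4414, (K−S)⁺=0.0000, hold=7.1807 ⇒ V=7.1807 continue  boundary S*=93.7609
step 2: (k=2,j=0): S=85.3671, (K−S)⁺=45.5329, hold=45.2467 ⇒ V=45.5329 exercise | (k=2,j=1): S=102.9800, (K−S)⁺=27.9200, hold=28.7482 ⇒ V=28.7482 continue | (k=2,j=2): S=124.2267, (K−S)⁺=6.6733, hold=13.7530 ⇒ V=13.7530 continue  boundary S*=85.3671
step 1: (k=1,j=0): S=93.7609, (K−S)⁺=37.1391, hold=37.2564 ⇒ V=37.2564 continue | (k=1,j=1): S=113.1056, (K−S)⁺=17.7944, hold=21.3802 ⇒ V=21.3802 continue  boundary S*=-
step 0: (k=0,j=0): S=102.9800, (K−S)⁺=27.9200, hold=29.4406 ⇒ V=29.4406 continue  boundary S*=-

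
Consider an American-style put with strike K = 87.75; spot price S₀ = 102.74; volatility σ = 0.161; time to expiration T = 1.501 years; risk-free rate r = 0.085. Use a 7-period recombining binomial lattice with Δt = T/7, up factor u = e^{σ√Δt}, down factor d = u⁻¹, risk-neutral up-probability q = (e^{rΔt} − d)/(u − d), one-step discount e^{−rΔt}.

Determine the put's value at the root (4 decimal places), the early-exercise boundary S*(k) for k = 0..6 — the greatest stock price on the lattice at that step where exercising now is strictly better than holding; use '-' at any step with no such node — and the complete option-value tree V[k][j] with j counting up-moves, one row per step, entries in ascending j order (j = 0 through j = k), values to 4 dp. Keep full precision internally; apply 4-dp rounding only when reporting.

Δt=0.21443  u=1.07740  d=0.92816  q=0.60461  discount=0.98194
step 7 (expiry): payoffs max(K−S,0) = 26.7833 16.9800 5.6004 0.0000 0.0000 0.0000 0.0000 0.0000
step 6: (k=6,j=0): S=65.6857, (K−S)⁺=22.0643, hold=20.4794 ⇒ V=22.0643 exercise | (k=6,j=1): S=76.2478, (K−S)⁺=11.5022, hold=9.9174 ⇒ V=11.5022 exercise | (k=6,j=2): S=88.5082, (K−S)⁺=0.0000, hold=2.1743 ⇒ V=2.1743 continue | (k=6,j=3): S=102.7400, (K−S)⁺=0.0000, hold=0.0000 ⇒ V=0.0000 continue | (k=6,j=4): S=119.2603, (K−S)⁺=0.0000, hold=0.0000 ⇒ V=0.0000 continue | (k=6,j=5): S=138.4369, (K−S)⁺=0.0000, hold=0.0000 ⇒ V=0.0000 continue | (k=6,j=6): S=160.6972, (K−S)⁺=0.0000, hold=0.0000 ⇒ V=0.0000 continue  boundary S*=76.2478
step 5: (k=5,j=0): S=70.7700, (K−S)⁺=16.9800, hold=15.3951 ⇒ V=16.9800 exercise | (k=5,j=1): S=82.1496, (K−S)⁺=5.6004, hold=5.7566 ⇒ V=5.7566 continue | (k=5,j=2): S=95.3589, (K−S)⁺=0.0000, hold=0.8442 ⇒ V=0.8442 continue | (k=5,j=3): S=110.6924, (K−S)⁺=0.0000, hold=0.0000 ⇒ V=0.0000 continue | (k=5,j=4): S=128.4914, (K−S)⁺=0.0000, hold=0.0000 ⇒ V=0.0000 continue | (k=5,j=5): S=149.1524, (K−S)⁺=0.0000, hold=0.0000 ⇒ V=0.0000 continue  boundary S*=70.7700
step 4: (k=4,j=0): S=76.2478, (K−S)⁺=11.5022, hold=10.0100 ⇒ V=11.5022 exercise | (k=4,j=1): S=88.5082, (K−S)⁺=0.0000, hold=2.7361 ⇒ V=2.7361 continue | (k=4,j=2): S=102.7400, (K−S)⁺=0.0000, hold=0.3277 ⇒ V=0.3277 continue | (k=4,j=3): S=119.2603, (K−S)⁺=0.0000, hold=0.0000 ⇒ V=0.0000 continue | (k=4,j=4): S=138.4369, (K−S)⁺=0.0000, hold=0.0000 ⇒ V=0.0000 continue  boundary S*=76.2478
step 3: (k=3,j=0): S=82.1496, (K−S)⁺=5.6004, hold=6.0901 ⇒ V=6.0901 continue | (k=3,j=1): S=95.3589, (K−S)⁺=0.0000, hold=1.2569 ⇒ V=1.2569 continue | (k=3,j=2): S=110.6924, (K−S)⁺=0.0000, hold=0.1272 ⇒ V=0.1272 continue | (k=3,j=3): S=128.4914, (K−S)⁺=0.0000, hold=0.0000 ⇒ V=0.0000 continue  boundary S*=-
step 2: (k=2,j=0): S=88.5082, (K−S)⁺=0.0000, hold=3.1106 ⇒ V=3.1106 continue | (k=2,j=1): S=102.7400, (K−S)⁺=0.0000, hold=0.5635 ⇒ V=0.5635 continue | (k=2,j=2): S=119.2603, (K−S)⁺=0.0000, hold=0.0494 ⇒ V=0.0494 continue  boundary S*=-
step 1: (k=1,j=0): S=95.3589, (K−S)⁺=0.0000, hold=1.5423 ⇒ V=1.5423 continue | (k=1,j=1): S=110.6924, (K−S)⁺=0.0000, hold=0.2481 ⇒ V=0.2481 continue  boundary S*=-
step 0: (k=0,j=0): S=102.7400, (K−S)⁺=0.0000, hold=0.7461 ⇒ V=0.7461 continue  boundary S*=-

price = 0.7461
boundary = - - - - 76.2478 70.7700 76.2478
tree:
0.7461
1.5423 0.2481
3.1106 0.5635 0.0494
6.0901 1.2569 0.1272 0.0000
11.5022 2.7361 0.3277 0.0000 0.0000
16.9800 5.7566 0.8442 0.0000 0.0000 0.0000
22.0643 11.5022 2.1743 0.0000 0.0000 0.0000 0.0000
26.7833 16.9800 5.6004 0.0000 0.0000 0.0000 0.0000 0.0000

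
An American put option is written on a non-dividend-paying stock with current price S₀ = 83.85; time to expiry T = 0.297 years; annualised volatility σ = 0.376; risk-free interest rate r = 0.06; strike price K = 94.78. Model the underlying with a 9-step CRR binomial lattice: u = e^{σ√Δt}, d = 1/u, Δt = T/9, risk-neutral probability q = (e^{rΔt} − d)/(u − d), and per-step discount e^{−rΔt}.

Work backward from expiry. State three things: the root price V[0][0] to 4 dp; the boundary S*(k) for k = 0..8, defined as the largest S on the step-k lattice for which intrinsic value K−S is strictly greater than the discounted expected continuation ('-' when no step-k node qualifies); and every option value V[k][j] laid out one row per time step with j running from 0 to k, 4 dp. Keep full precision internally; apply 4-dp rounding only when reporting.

Δt=0.03300, u=1.07069, d=0.93398, q=0.49743, disc=e^(-rΔt)=0.99802
k=9 terminal: V=max(K-S,0) → 49.4352 42.7977 35.1886 26.4658 16.4661 5.0026 0.0000 0.0000 0.0000 0.0000
k=8: j=0 S=48.5502 intr=46.2298 cont=46.0423 V=46.2298[EX]; j=1 S=55.6569 intr=39.1231 cont=38.9356 V=39.1231[EX]; j=2 S=63.8039 intr=30.9761 cont=30.7886 V=30.9761[EX]; j=3 S=73.1434 intr=21.6366 cont=21.4491 V=21.6366[EX]; j=4 S=83.8500 intr=10.9300 cont=10.7425 V=10.9300[EX]; j=5 S=96.1238 intr=0.0000 cont=2.5092 V=2.5092[hold]; j=6 S=110.1942 intr=0.0000 cont=0.0000 V=0.0000[hold]; j=7 S=126.3243 intr=0.0000 cont=0.0000 V=0.0000[hold]; j=8 S=144.8154 intr=0.0000 cont=0.0000 V=0.0000[hold]  S*(8)=83.8500
k=7: j=0 S=51.9823 intr=42.7977 cont=42.6102 V=42.7977[EX]; j=1 S=59.5914 intr=35.1886 cont=35.0012 V=35.1886[EX]; j=2 S=68.3142 intr=26.4658 cont=26.2783 V=26.4658[EX]; j=3 S=78.3139 intr=16.4661 cont=16.2786 V=16.4661[EX]; j=4 S=89.7774 intr=5.0026 cont=6.7279 V=6.7279[hold]; j=5 S=102.9189 intr=0.0000 cont=1.2586 V=1.2586[hold]; j=6 S=117.9839 intr=0.0000 cont=0.0000 V=0.0000[hold]; j=7 S=135.2542 intr=0.0000 cont=0.0000 V=0.0000[hold]  S*(7)=78.3139
k=6: j=0 S=55.6569 intr=39.1231 cont=38.9356 V=39.1231[EX]; j=1 S=63.8039 intr=30.9761 cont=30.7886 V=30.9761[EX]; j=2 S=73.1434 intr=21.6366 cont=21.4491 V=21.6366[EX]; j=3 S=83.8500 intr=10.9300 cont=11.5990 V=11.5990[hold]; j=4 S=96.1238 intr=0.0000 cont=3.9994 V=3.9994[hold]; j=5 S=110.1942 intr=0.0000 cont=0.6313 V=0.6313[hold]; j=6 S=126.3243 intr=0.0000 cont=0.0000 V=0.0000[hold]  S*(6)=73.1434
k=5: j=0 S=59.5914 intr=35.1886 cont=35.0012 V=35.1886[EX]; j=1 S=68.3142 intr=26.4658 cont=26.2783 V=26.4658[EX]; j=2 S=78.3139 intr=16.4661 cont=16.6107 V=16.6107[hold]; j=3 S=89.7774 intr=5.0026 cont=7.8033 V=7.8033[hold]; j=4 S=102.9189 intr=0.0000 cont=2.3194 V=2.3194[hold]; j=5 S=117.9839 intr=0.0000 cont=0.3166 V=0.3166[hold]  S*(5)=68.3142
k=4: j=0 S=63.8039 intr=30.9761 cont=30.7886 V=30.9761[EX]; j=1 S=73.1434 intr=21.6366 cont=21.5209 V=21.6366[EX]; j=2 S=83.8500 intr=10.9300 cont=12.2055 V=12.2055[hold]; j=3 S=96.1238 intr=0.0000 cont=5.0654 V=5.0654[hold]; j=4 S=110.1942 intr=0.0000 cont=1.3205 V=1.3205[hold]  S*(4)=73.1434
k=3: j=0 S=68.3142 intr=26.4658 cont=26.2783 V=26.4658[EX]; j=1 S=78.3139 intr=16.4661 cont=16.9118 V=16.9118[hold]; j=2 S=89.7774 intr=5.0026 cont=8.6367 V=8.6367[hold]; j=3 S=102.9189 intr=0.0000 cont=3.1963 V=3.1963[hold]  S*(3)=68.3142
k=2: j=0 S=73.1434 intr=21.6366 cont=21.6704 V=21.6704[hold]; j=1 S=83.8500 intr=10.9300 cont=12.7702 V=12.7702[hold]; j=2 S=96.1238 intr=0.0000 cont=5.9187 V=5.9187[hold]  S*(2)=-
k=1: j=0 S=78.3139 intr=16.4661 cont=17.2091 V=17.2091[hold]; j=1 S=89.7774 intr=5.0026 cont=9.3436 V=9.3436[hold]  S*(1)=-
k=0: j=0 S=83.8500 intr=10.9300 cont=13.2703 V=13.2703[hold]  S*(0)=-

price = 13.2703
boundary = - - - 68.3142 73.1434 68.3142 73.1434 78.3139 83.8500
tree:
13.2703
17.2091 9.3436
21.6704 12.7702 5.9187
26.4658 16.9118 8.6367 3.1963
30.9761 21.6366 12.2055 5.0654 1.3205
35.1886 26.4658 16.6107 7.8033 2.3194 0.3166
39.1231 30.9761 21.6366 11.5990 3.9994 0.6313 0.0000
42.7977 35.1886 26.4658 16.4661 6.7279 1.2586 0.0000 0.0000
46.2298 39.1231 30.9761 21.6366 10.9300 2.5092 0.0000 0.0000 0.0000
49.4352 42.7977 35.1886 26.4658 16.4661 5.0026 0.0000 0.0000 0.0000 0.0000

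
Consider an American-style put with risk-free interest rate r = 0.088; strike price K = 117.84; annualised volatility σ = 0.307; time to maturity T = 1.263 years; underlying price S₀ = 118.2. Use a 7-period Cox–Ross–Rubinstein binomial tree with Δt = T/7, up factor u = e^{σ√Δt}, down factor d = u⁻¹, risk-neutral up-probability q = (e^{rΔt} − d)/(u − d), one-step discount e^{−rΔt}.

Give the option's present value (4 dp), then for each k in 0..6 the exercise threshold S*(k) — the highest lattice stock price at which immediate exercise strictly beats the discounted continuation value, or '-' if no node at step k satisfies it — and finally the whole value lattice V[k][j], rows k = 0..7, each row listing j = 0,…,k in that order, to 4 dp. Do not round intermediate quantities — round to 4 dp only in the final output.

params: Δt=0.18043 u=1.13929 d=0.87774 q=0.52864 e^(-rΔt)=0.98425
t_7 payoffs: 70.3960 56.2587 37.9088 14.0910 0.0000 0.0000 0.0000 0.0000
t_6: node(6,0) S=54.0524 payoff=63.7876 vs cont=61.9313 → 63.7876 [stop]  node(6,1) S=70.1589 payoff=47.6811 vs cont=45.8249 → 47.6811 [stop]  node(6,2) S=91.0647 payoff=26.7753 vs cont=24.9191 → 26.7753 [stop]  node(6,3) S=118.2000 payoff=0.0000 vs cont=6.5374 → 6.5374 [wait]  node(6,4) S=153.4211 payoff=0.0000 vs cont=0.0000 → 0.0000 [wait]  node(6,5) S=199.1372 payoff=0.0000 vs cont=0.0000 → 0.0000 [wait]  node(6,6) S=258.4759 payoff=0.0000 vs cont=0.0000 → 0.0000 [wait]  ⇒ S*(6)=91.0647
t_5: node(5,0) S=61.5813 payoff=56.2587 vs cont=54.4025 → 56.2587 [stop]  node(5,1) S=79.9312 payoff=37.9088 vs cont=36.0526 → 37.9088 [stop]  node(5,2) S=103.7490 payoff=14.0910 vs cont=15.8236 → 15.8236 [wait]  node(5,3) S=134.6639 payoff=0.0000 vs cont=3.0329 → 3.0329 [wait]  node(5,4) S=174.7909 payoff=0.0000 vs cont=0.0000 → 0.0000 [wait]  node(5,5) S=226.8748 payoff=0.0000 vs cont=0.0000 → 0.0000 [wait]  ⇒ S*(5)=79.9312
t_4: node(4,0) S=70.1589 payoff=47.6811 vs cont=45.8249 → 47.6811 [stop]  node(4,1) S=91.0647 payoff=26.7753 vs cont=25.8205 → 26.7753 [stop]  node(4,2) S=118.2000 payoff=0.0000 vs cont=8.9192 → 8.9192 [wait]  node(4,3) S=153.4211 payoff=0.0000 vs cont=1.4071 → 1.4071 [wait]  node(4,4) S=199.1372 payoff=0.0000 vs cont=0.0000 → 0.0000 [wait]  ⇒ S*(4)=91.0647
t_3: node(3,0) S=79.9312 payoff=37.9088 vs cont=36.0526 → 37.9088 [stop]  node(3,1) S=103.7490 payoff=14.0910 vs cont=17.0629 → 17.0629 [wait]  node(3,2) S=134.6639 payoff=0.0000 vs cont=4.8701 → 4.8701 [wait]  node(3,3) S=174.7909 payoff=0.0000 vs cont=0.6528 → 0.6528 [wait]  ⇒ S*(3)=79.9312
t_2: node(2,0) S=91.0647 payoff=26.7753 vs cont=26.4653 → 26.7753 [stop]  node(2,1) S=118.2000 payoff=0.0000 vs cont=10.4501 → 10.4501 [wait]  node(2,2) S=153.4211 payoff=0.0000 vs cont=2.5991 → 2.5991 [wait]  ⇒ S*(2)=91.0647
t_1: node(1,0) S=103.7490 payoff=14.0910 vs cont=17.8594 → 17.8594 [wait]  node(1,1) S=134.6639 payoff=0.0000 vs cont=6.2005 → 6.2005 [wait]  ⇒ S*(1)=-
t_0: node(0,0) S=118.2000 payoff=0.0000 vs cont=11.5118 → 11.5118 [wait]  ⇒ S*(0)=-

price = 11.5118
boundary = - - 91.0647 79.9312 91.0647 79.9312 91.0647
tree:
11.5118
17.8594 6.2005
26.7753 10.4501 2.5991
37.9088 17.0629 4.8701 0.6528
47.6811 26.7753 8.9192 1.4071 0.0000
56.2587 37.9088 15.8236 3.0329 0.0000 0.0000
63.7876 47.6811 26.7753 6.5374 0.0000 0.0000 0.0000
70.3960 56.2587 37.9088 14.0910 0.0000 0.0000 0.0000 0.0000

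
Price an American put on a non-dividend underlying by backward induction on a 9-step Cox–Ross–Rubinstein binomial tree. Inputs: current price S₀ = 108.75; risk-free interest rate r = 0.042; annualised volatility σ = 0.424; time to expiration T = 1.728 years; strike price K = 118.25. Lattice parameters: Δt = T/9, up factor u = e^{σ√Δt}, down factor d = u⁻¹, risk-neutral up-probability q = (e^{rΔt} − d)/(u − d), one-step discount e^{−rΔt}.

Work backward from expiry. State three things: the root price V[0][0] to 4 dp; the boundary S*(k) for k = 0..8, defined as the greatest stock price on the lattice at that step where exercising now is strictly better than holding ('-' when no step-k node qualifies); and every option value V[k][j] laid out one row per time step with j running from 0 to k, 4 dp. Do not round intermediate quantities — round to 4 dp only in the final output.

price = 26.1308
boundary = - - - 62.2830 51.7230 62.2830 74.9991 62.2830 74.9991
tree:
26.1308
34.7010 17.1170
44.7648 24.1846 9.6079
55.9670 33.1634 14.6866 4.1662
66.5270 43.9324 21.8424 7.0388 1.0667
75.2967 55.9670 31.3981 11.6677 2.0496 0.0000
82.5794 66.5270 43.2509 18.8510 3.9382 0.0000 0.0000
88.6274 75.2967 55.9670 29.3654 7.5672 0.0000 0.0000 0.0000
93.6499 82.5794 66.5270 43.2509 14.5402 0.0000 0.0000 0.0000 0.0000
97.8208 88.6274 75.2967 55.9670 27.9386 0.0000 0.0000 0.0000 0.0000 0.0000

params: Δt=0.19200 u=1.20417 d=0.83045 q=0.47535 e^(-rΔt)=0.99197
t_9 payoffs: 97.8208 88.6274 75.2967 55.9670 27.9386 0.0000 0.0000 0.0000 0.0000 0.0000
t_8: node(8,0) S=24.6001 payoff=93.6499 vs cont=92.7001 → 93.6499 [stop]  node(8,1) S=35.6706 payoff=82.5794 vs cont=81.6297 → 82.5794 [stop]  node(8,2) S=51.7230 payoff=66.5270 vs cont=65.5773 → 66.5270 [stop]  node(8,3) S=74.9991 payoff=43.2509 vs cont=42.3011 → 43.2509 [stop]  node(8,4) S=108.7500 payoff=9.5000 vs cont=14.5402 → 14.5402 [wait]  node(8,5) S=157.6893 payoff=0.0000 vs cont=0.0000 → 0.0000 [wait]  node(8,6) S=228.6521 payoff=0.0000 vs cont=0.0000 → 0.0000 [wait]  node(8,7) S=331.5493 payoff=0.0000 vs cont=0.0000 → 0.0000 [wait]  node(8,8) S=480.7520 payoff=0.0000 vs cont=0.0000 → 0.0000 [wait]  ⇒ S*(8)=74.9991
t_7: node(7,0) S=29.6226 payoff=88.6274 vs cont=87.6776 → 88.6274 [stop]  node(7,1) S=42.9533 payoff=75.2967 vs cont=74.3469 → 75.2967 [stop]  node(7,2) S=62.2830 payoff=55.9670 vs cont=55.0172 → 55.9670 [stop]  node(7,3) S=90.3114 payoff=27.9386 vs cont=29.3654 → 29.3654 [wait]  node(7,4) S=130.9531 payoff=0.0000 vs cont=7.5672 → 7.5672 [wait]  node(7,5) S=189.8841 payoff=0.0000 vs cont=0.0000 → 0.0000 [wait]  node(7,6) S=275.3352 payoff=0.0000 vs cont=0.0000 → 0.0000 [wait]  node(7,7) S=399.2405 payoff=0.0000 vs cont=0.0000 → 0.0000 [wait]  ⇒ S*(7)=62.2830
t_6: node(6,0) S=35.6706 payoff=82.5794 vs cont=81.6297 → 82.5794 [stop]  node(6,1) S=51.7230 payoff=66.5270 vs cont=65.5773 → 66.5270 [stop]  node(6,2) S=74.9991 payoff=43.2509 vs cont=42.9739 → 43.2509 [stop]  node(6,3) S=108.7500 payoff=9.5000 vs cont=18.8510 → 18.8510 [wait]  node(6,4) S=157.6893 payoff=0.0000 vs cont=3.9382 → 3.9382 [wait]  node(6,5) S=228.6521 payoff=0.0000 vs cont=0.0000 → 0.0000 [wait]  node(6,6) S=331.5493 payoff=0.0000 vs cont=0.0000 → 0.0000 [wait]  ⇒ S*(6)=74.9991
t_5: node(5,0) S=42.9533 payoff=75.2967 vs cont=74.3469 → 75.2967 [stop]  node(5,1) S=62.2830 payoff=55.9670 vs cont=55.0172 → 55.9670 [stop]  node(5,2) S=90.3114 payoff=27.9386 vs cont=31.3981 → 31.3981 [wait]  node(5,3) S=130.9531 payoff=0.0000 vs cont=11.6677 → 11.6677 [wait]  node(5,4) S=189.8841 payoff=0.0000 vs cont=2.0496 → 2.0496 [wait]  node(5,5) S=275.3352 payoff=0.0000 vs cont=0.0000 → 0.0000 [wait]  ⇒ S*(5)=62.2830
t_4: node(4,0) S=51.7230 payoff=66.5270 vs cont=65.5773 → 66.5270 [stop]  node(4,1) S=74.9991 payoff=43.2509 vs cont=43.9324 → 43.9324 [wait]  node(4,2) S=108.7500 payoff=9.5000 vs cont=21.8424 → 21.8424 [wait]  node(4,3) S=157.6893 payoff=0.0000 vs cont=7.0388 → 7.0388 [wait]  node(4,4) S=228.6521 payoff=0.0000 vs cont=1.0667 → 1.0667 [wait]  ⇒ S*(4)=51.7230
t_3: node(3,0) S=62.2830 payoff=55.9670 vs cont=55.3386 → 55.9670 [stop]  node(3,1) S=90.3114 payoff=27.9386 vs cont=33.1634 → 33.1634 [wait]  node(3,2) S=130.9531 payoff=0.0000 vs cont=14.6866 → 14.6866 [wait]  node(3,3) S=189.8841 payoff=0.0000 vs cont=4.1662 → 4.1662 [wait]  ⇒ S*(3)=62.2830
t_2: node(2,0) S=74.9991 payoff=43.2509 vs cont=44.7648 → 44.7648 [wait]  node(2,1) S=108.7500 payoff=9.5000 vs cont=24.1846 → 24.1846 [wait]  node(2,2) S=157.6893 payoff=0.0000 vs cont=9.6079 → 9.6079 [wait]  ⇒ S*(2)=-
t_1: node(1,0) S=90.3114 payoff=27.9386 vs cont=34.7010 → 34.7010 [wait]  node(1,1) S=130.9531 payoff=0.0000 vs cont=17.1170 → 17.1170 [wait]  ⇒ S*(1)=-
t_0: node(0,0) S=108.7500 payoff=9.5000 vs cont=26.1308 → 26.1308 [wait]  ⇒ S*(0)=-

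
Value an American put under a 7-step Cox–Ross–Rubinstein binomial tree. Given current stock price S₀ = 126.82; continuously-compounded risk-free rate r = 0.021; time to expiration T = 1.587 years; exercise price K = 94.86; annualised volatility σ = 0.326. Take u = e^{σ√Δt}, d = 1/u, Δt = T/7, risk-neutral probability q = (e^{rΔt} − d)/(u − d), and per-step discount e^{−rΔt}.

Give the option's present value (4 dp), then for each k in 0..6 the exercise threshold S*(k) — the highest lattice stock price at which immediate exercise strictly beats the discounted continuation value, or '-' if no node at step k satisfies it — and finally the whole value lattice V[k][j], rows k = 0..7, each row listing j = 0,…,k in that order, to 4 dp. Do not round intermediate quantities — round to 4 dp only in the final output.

Δt=0.22671  u=1.16792  d=0.85622  q=0.47658  discount=0.99525
step 7 (expiry): payoffs max(K−S,0) = 52.0742 36.4988 15.2533 0.0000 0.0000 0.0000 0.0000 0.0000
step 6: (k=6,j=0): S=49.9703, (K−S)⁺=44.8897, hold=44.4392 ⇒ V=44.8897 exercise | (k=6,j=1): S=68.1612, (K−S)⁺=26.6988, hold=26.2483 ⇒ V=26.6988 exercise | (k=6,j=2): S=92.9742, (K−S)⁺=1.8858, hold=7.9459 ⇒ V=7.9459 continue | (k=6,j=3): S=126.8200, (K−S)⁺=0.0000, hold=0.0000 ⇒ V=0.0000 continue | (k=6,j=4): S=172.9868, (K−S)⁺=0.0000, hold=0.0000 ⇒ V=0.0000 continue | (k=6,j=5): S=235.9600, (K−S)⁺=0.0000, hold=0.0000 ⇒ V=0.0000 continue | (k=6,j=6): S=321.8575, (K−S)⁺=0.0000, hold=0.0000 ⇒ V=0.0000 continue  boundary S*=68.1612
step 5: (k=5,j=0): S=58.3612, (K−S)⁺=36.4988, hold=36.0482 ⇒ V=36.4988 exercise | (k=5,j=1): S=79.6067, (K−S)⁺=15.2533, hold=17.6771 ⇒ V=17.6771 continue | (k=5,j=2): S=108.5863, (K−S)⁺=0.0000, hold=4.1393 ⇒ V=4.1393 continue | (k=5,j=3): S=148.1155, (K−S)⁺=0.0000, hold=0.0000 ⇒ V=0.0000 continue | (k=5,j=4): S=202.0346, (K−S)⁺=0.0000, hold=0.0000 ⇒ V=0.0000 continue | (k=5,j=5): S=275.5821, (K−S)⁺=0.0000, hold=0.0000 ⇒ V=0.0000 continue  boundary S*=58.3612
step 4: (k=4,j=0): S=68.1612, (K−S)⁺=26.6988, hold=27.3979 ⇒ V=27.3979 continue | (k=4,j=1): S=92.9742, (K−S)⁺=1.8858, hold=11.1719 ⇒ V=11.1719 continue | (k=4,j=2): S=126.8200, (K−S)⁺=0.0000, hold=2.1563 ⇒ V=2.1563 continue | (k=4,j=3): S=172.9868, (K−S)⁺=0.0000, hold=0.0000 ⇒ V=0.0000 continue | (k=4,j=4): S=235.9600, (K−S)⁺=0.0000, hold=0.0000 ⇒ V=0.0000 continue  boundary S*=-
step 3: (k=3,j=0): S=79.6067, (K−S)⁺=15.2533, hold=19.5715 ⇒ V=19.5715 continue | (k=3,j=1): S=108.5863, (K−S)⁺=0.0000, hold=6.8426 ⇒ V=6.8426 continue | (k=3,j=2): S=148.1155, (K−S)⁺=0.0000, hold=1.1233 ⇒ V=1.1233 continue | (k=3,j=3): S=202.0346, (K−S)⁺=0.0000, hold=0.0000 ⇒ V=0.0000 continue  boundary S*=-
step 2: (k=2,j=0): S=92.9742, (K−S)⁺=1.8858, hold=13.4409 ⇒ V=13.4409 continue | (k=2,j=1): S=126.8200, (K−S)⁺=0.0000, hold=4.0973 ⇒ V=4.0973 continue | (k=2,j=2): S=172.9868, (K−S)⁺=0.0000, hold=0.5851 ⇒ V=0.5851 continue  boundary S*=-
step 1: (k=1,j=0): S=108.5863, (K−S)⁺=0.0000, hold=8.9452 ⇒ V=8.9452 continue | (k=1,j=1): S=148.1155, (K−S)⁺=0.0000, hold=2.4119 ⇒ V=2.4119 continue  boundary S*=-
step 0: (k=0,j=0): S=126.8200, (K−S)⁺=0.0000, hold=5.8039 ⇒ V=5.8039 continue  boundary S*=-

price = 5.8039
boundary = - - - - - 58.3612 68.1612
tree:
5.8039
8.9452 2.4119
13.4409 4.0973 0.5851
19.5715 6.8426 1.1233 0.0000
27.3979 11.1719 2.1563 0.0000 0.0000
36.4988 17.6771 4.1393 0.0000 0.0000 0.0000
44.8897 26.6988 7.9459 0.0000 0.0000 0.0000 0.0000
52.0742 36.4988 15.2533 0.0000 0.0000 0.0000 0.0000 0.0000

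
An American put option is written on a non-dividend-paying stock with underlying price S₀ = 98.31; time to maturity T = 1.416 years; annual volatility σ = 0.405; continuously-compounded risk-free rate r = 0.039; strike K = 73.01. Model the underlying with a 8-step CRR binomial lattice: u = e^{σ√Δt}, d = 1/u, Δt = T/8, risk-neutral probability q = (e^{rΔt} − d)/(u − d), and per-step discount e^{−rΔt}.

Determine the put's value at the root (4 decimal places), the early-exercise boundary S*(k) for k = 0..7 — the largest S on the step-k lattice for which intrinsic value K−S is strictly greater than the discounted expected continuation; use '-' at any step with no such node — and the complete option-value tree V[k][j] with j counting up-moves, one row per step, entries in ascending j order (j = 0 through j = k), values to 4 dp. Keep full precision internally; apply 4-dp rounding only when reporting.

price = 5.4533
boundary = - - - - - 41.9375 49.7281 58.9659
tree:
5.4533
8.2122 2.5162
12.0668 4.1174 0.8024
17.2090 6.6202 1.4409 0.1160
23.6566 10.4099 2.5734 0.2237 0.0000
31.0725 15.8925 4.5670 0.4312 0.0000 0.0000
37.6426 23.2819 8.0448 0.8314 0.0000 0.0000 0.0000
43.1833 31.0725 14.0441 1.6028 0.0000 0.0000 0.0000 0.0000
47.8561 37.6426 23.2819 3.0903 0.0000 0.0000 0.0000 0.0000 0.0000

Δt=0.17700  u=1.18577  d=0.84334  q=0.47773  discount=0.99312
step 8 (expiry): payoffs max(K−S,0) = 47.8561 37.6426 23.2819 3.0903 0.0000 0.0000 0.0000 0.0000 0.0000
step 7: (k=7,j=0): S=29.8267, (K−S)⁺=43.1833, hold=42.6811 ⇒ V=43.1833 exercise | (k=7,j=1): S=41.9375, (K−S)⁺=31.0725, hold=30.5702 ⇒ V=31.0725 exercise | (k=7,j=2): S=58.9659, (K−S)⁺=14.0441, hold=13.5419 ⇒ V=14.0441 exercise | (k=7,j=3): S=82.9084, (K−S)⁺=0.0000, hold=1.6028 ⇒ V=1.6028 continue | (k=7,j=4): S=116.5727, (K−S)⁺=0.0000, hold=0.0000 ⇒ V=0.0000 continue | (k=7,j=5): S=163.9060, (K−S)⁺=0.0000, hold=0.0000 ⇒ V=0.0000 continue | (k=7,j=6): S=230.4585, (K−S)⁺=0.0000, hold=0.0000 ⇒ V=0.0000 continue | (k=7,j=7): S=324.0342, (K−S)⁺=0.0000, hold=0.0000 ⇒ V=0.0000 continue  boundary S*=58.9659
step 6: (k=6,j=0): S=35.3674, (K−S)⁺=37.6426, hold=37.1403 ⇒ V=37.6426 exercise | (k=6,j=1): S=49.7281, (K−S)⁺=23.2819, hold=22.7797 ⇒ V=23.2819 exercise | (k=6,j=2): S=69.9197, (K−S)⁺=3.0903, hold=8.0448 ⇒ V=8.0448 continue | (k=6,j=3): S=98.3100, (K−S)⁺=0.0000, hold=0.8314 ⇒ V=0.8314 continue | (k=6,j=4): S=138.2279, (K−S)⁺=0.0000, hold=0.0000 ⇒ V=0.0000 continue | (k=6,j=5): S=194.3541, (K−S)⁺=0.0000, hold=0.0000 ⇒ V=0.0000 continue | (k=6,j=6): S=273.2699, (K−S)⁺=0.0000, hold=0.0000 ⇒ V=0.0000 continue  boundary S*=49.7281
step 5: (k=5,j=0): S=41.9375, (K−S)⁺=31.0725, hold=30.5702 ⇒ V=31.0725 exercise | (k=5,j=1): S=58.9659, (K−S)⁺=14.0441, hold=15.8925 ⇒ V=15.8925 continue | (k=5,j=2): S=82.9084, (K−S)⁺=0.0000, hold=4.5670 ⇒ V=4.5670 continue | (k=5,j=3): S=116.5727, (K−S)⁺=0.0000, hold=0.4312 ⇒ V=0.4312 continue | (k=5,j=4): S=163.9060, (K−S)⁺=0.0000, hold=0.0000 ⇒ V=0.0000 continue | (k=5,j=5): S=230.4585, (K−S)⁺=0.0000, hold=0.0000 ⇒ V=0.0000 continue  boundary S*=41.9375
step 4: (k=4,j=0): S=49.7281, (K−S)⁺=23.2819, hold=23.6566 ⇒ V=23.6566 continue | (k=4,j=1): S=69.9197, (K−S)⁺=3.0903, hold=10.4099 ⇒ V=10.4099 continue | (k=4,j=2): S=98.3100, (K−S)⁺=0.0000, hold=2.5734 ⇒ V=2.5734 continue | (k=4,j=3): S=138.2279, (K−S)⁺=0.0000, hold=0.2237 ⇒ V=0.2237 continue | (k=4,j=4): S=194.3541, (K−S)⁺=0.0000, hold=0.0000 ⇒ V=0.0000 continue  boundary S*=-
step 3: (k=3,j=0): S=58.9659, (K−S)⁺=14.0441, hold=17.2090 ⇒ V=17.2090 continue | (k=3,j=1): S=82.9084, (K−S)⁺=0.0000, hold=6.6202 ⇒ V=6.6202 continue | (k=3,j=2): S=116.5727, (K−S)⁺=0.0000, hold=1.4409 ⇒ V=1.4409 continue | (k=3,j=3): S=163.9060, (K−S)⁺=0.0000, hold=0.1160 ⇒ V=0.1160 continue  boundary S*=-
step 2: (k=2,j=0): S=69.9197, (K−S)⁺=3.0903, hold=12.0668 ⇒ V=12.0668 continue | (k=2,j=1): S=98.3100, (K−S)⁺=0.0000, hold=4.1174 ⇒ V=4.1174 continue | (k=2,j=2): S=138.2279, (K−S)⁺=0.0000, hold=0.8024 ⇒ V=0.8024 continue  boundary S*=-
step 1: (k=1,j=0): S=82.9084, (K−S)⁺=0.0000, hold=8.2122 ⇒ V=8.2122 continue | (k=1,j=1): S=116.5727, (K−S)⁺=0.0000, hold=2.5162 ⇒ V=2.5162 continue  boundary S*=-
step 0: (k=0,j=0): S=98.3100, (K−S)⁺=0.0000, hold=5.4533 ⇒ V=5.4533 continue  boundary S*=-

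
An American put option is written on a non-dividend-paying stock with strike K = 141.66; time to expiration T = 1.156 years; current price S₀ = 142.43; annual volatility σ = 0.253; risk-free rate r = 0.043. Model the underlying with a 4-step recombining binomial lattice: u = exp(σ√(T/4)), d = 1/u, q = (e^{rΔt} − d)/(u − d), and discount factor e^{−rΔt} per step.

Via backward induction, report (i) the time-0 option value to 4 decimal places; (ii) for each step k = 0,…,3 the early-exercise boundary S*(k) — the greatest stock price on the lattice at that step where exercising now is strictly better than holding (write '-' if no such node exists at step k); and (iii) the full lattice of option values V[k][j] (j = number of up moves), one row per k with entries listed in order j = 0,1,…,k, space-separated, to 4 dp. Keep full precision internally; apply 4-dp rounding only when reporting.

Δt=0.28900, u=1.14569, d=0.87283, q=0.51188, disc=e^(-rΔt)=0.98765
k=4 terminal: V=max(K-S,0) → 58.9937 33.1512 0.0000 0.0000 0.0000
k=3: j=0 S=94.7102 intr=46.9498 cont=45.2003 V=46.9498[EX]; j=1 S=124.3178 intr=17.3422 cont=15.9820 V=17.3422[EX]; j=2 S=163.1810 intr=0.0000 cont=0.0000 V=0.0000[hold]; j=3 S=214.1934 intr=0.0000 cont=0.0000 V=0.0000[hold]  S*(3)=124.3178
k=2: j=0 S=108.5088 intr=33.1512 cont=31.4017 V=33.1512[EX]; j=1 S=142.4300 intr=0.0000 cont=8.3606 V=8.3606[hold]; j=2 S=186.9553 intr=0.0000 cont=0.0000 V=0.0000[hold]  S*(2)=108.5088
k=1: j=0 S=124.3178 intr=17.3422 cont=20.2087 V=20.2087[hold]; j=1 S=163.1810 intr=0.0000 cont=4.0306 V=4.0306[hold]  S*(1)=-
k=0: j=0 S=142.4300 intr=0.0000 cont=11.7802 V=11.7802[hold]  S*(0)=-

price = 11.7802
boundary = - - 108.5088 124.3178
tree:
11.7802
20.2087 4.0306
33.1512 8.3606 0.0000
46.9498 17.3422 0.0000 0.0000
58.9937 33.1512 0.0000 0.0000 0.0000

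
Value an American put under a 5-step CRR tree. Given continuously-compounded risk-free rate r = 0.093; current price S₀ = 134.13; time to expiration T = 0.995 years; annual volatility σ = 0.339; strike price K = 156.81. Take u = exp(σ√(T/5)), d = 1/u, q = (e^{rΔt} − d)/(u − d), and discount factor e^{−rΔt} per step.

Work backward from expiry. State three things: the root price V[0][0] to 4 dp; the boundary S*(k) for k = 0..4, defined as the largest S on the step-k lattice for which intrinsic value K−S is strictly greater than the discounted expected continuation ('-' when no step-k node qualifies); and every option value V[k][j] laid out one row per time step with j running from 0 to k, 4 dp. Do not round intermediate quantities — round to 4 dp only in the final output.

price = 26.7568
boundary = - 115.3053 99.1226 115.3053 134.1300
tree:
26.7568
41.5047 14.3028
57.6874 24.9508 5.1321
71.5989 41.5047 10.7904 0.1709
83.5580 57.6874 22.6800 0.3656 0.0000
93.8386 71.5989 41.5047 0.7820 0.0000 0.0000

Δt=0.19900, u=1.16326, d=0.85965, q=0.52379, disc=e^(-rΔt)=0.98166
k=5 terminal: V=max(K-S,0) → 93.8386 71.5989 41.5047 0.7820 0.0000 0.0000
k=4: j=0 S=73.2520 intr=83.5580 cont=80.6826 V=83.5580[EX]; j=1 S=99.1226 intr=57.6874 cont=54.8120 V=57.6874[EX]; j=2 S=134.1300 intr=22.6800 cont=19.8046 V=22.6800[EX]; j=3 S=181.5010 intr=0.0000 cont=0.3656 V=0.3656[hold]; j=4 S=245.6022 intr=0.0000 cont=0.0000 V=0.0000[hold]  S*(4)=134.1300
k=3: j=0 S=85.2111 intr=71.5989 cont=68.7235 V=71.5989[EX]; j=1 S=115.3053 intr=41.5047 cont=38.6293 V=41.5047[EX]; j=2 S=156.0280 intr=0.7820 cont=10.7904 V=10.7904[hold]; j=3 S=211.1328 intr=0.0000 cont=0.1709 V=0.1709[hold]  S*(3)=115.3053
k=2: j=0 S=99.1226 intr=57.6874 cont=54.8120 V=57.6874[EX]; j=1 S=134.1300 intr=22.6800 cont=24.9508 V=24.9508[hold]; j=2 S=181.5010 intr=0.0000 cont=5.1321 V=5.1321[hold]  S*(2)=99.1226
k=1: j=0 S=115.3053 intr=41.5047 cont=39.7969 V=41.5047[EX]; j=1 S=156.0280 intr=0.7820 cont=14.3028 V=14.3028[hold]  S*(1)=115.3053
k=0: j=0 S=134.1300 intr=22.6800 cont=26.7568 V=26.7568[hold]  S*(0)=-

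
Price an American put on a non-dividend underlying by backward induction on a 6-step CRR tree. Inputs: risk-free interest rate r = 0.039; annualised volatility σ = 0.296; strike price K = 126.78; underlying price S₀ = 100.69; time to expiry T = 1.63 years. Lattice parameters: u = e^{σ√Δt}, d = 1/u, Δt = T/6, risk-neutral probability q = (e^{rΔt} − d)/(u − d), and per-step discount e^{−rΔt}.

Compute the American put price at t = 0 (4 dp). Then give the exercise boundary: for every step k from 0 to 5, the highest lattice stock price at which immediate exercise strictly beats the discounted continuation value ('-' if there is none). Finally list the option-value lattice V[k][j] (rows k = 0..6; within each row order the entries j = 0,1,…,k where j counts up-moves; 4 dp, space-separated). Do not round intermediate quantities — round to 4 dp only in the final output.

price = 29.4679
boundary = - 86.2945 73.9572 86.2945 73.9572 86.2945
tree:
29.4679
40.4855 18.9007
52.8228 28.2619 9.7903
63.3963 40.4855 16.4427 3.2378
72.4582 52.8228 26.5794 6.4912 0.0000
80.2245 63.3963 40.4855 13.0136 0.0000 0.0000
86.8804 72.4582 52.8228 26.0900 0.0000 0.0000 0.0000

params: Δt=0.27167 u=1.16682 d=0.85703 q=0.49589 e^(-rΔt)=0.98946
t_6 payoffs: 86.8804 72.4582 52.8228 26.0900 0.0000 0.0000 0.0000
t_5: node(5,0) S=46.5555 payoff=80.2245 vs cont=78.8883 → 80.2245 [stop]  node(5,1) S=63.3837 payoff=63.3963 vs cont=62.0602 → 63.3963 [stop]  node(5,2) S=86.2945 payoff=40.4855 vs cont=39.1493 → 40.4855 [stop]  node(5,3) S=117.4869 payoff=9.2931 vs cont=13.0136 → 13.0136 [wait]  node(5,4) S=159.9541 payoff=0.0000 vs cont=0.0000 → 0.0000 [wait]  node(5,5) S=217.7716 payoff=0.0000 vs cont=0.0000 → 0.0000 [wait]  ⇒ S*(5)=86.2945
t_4: node(4,0) S=54.3218 payoff=72.4582 vs cont=71.1220 → 72.4582 [stop]  node(4,1) S=73.9572 payoff=52.8228 vs cont=51.4867 → 52.8228 [stop]  node(4,2) S=100.6900 payoff=26.0900 vs cont=26.5794 → 26.5794 [wait]  node(4,3) S=137.0858 payoff=0.0000 vs cont=6.4912 → 6.4912 [wait]  node(4,4) S=186.6372 payoff=0.0000 vs cont=0.0000 → 0.0000 [wait]  ⇒ S*(4)=73.9572
t_3: node(3,0) S=63.3837 payoff=63.3963 vs cont=62.0602 → 63.3963 [stop]  node(3,1) S=86.2945 payoff=40.4855 vs cont=39.3894 → 40.4855 [stop]  node(3,2) S=117.4869 payoff=9.2931 vs cont=16.4427 → 16.4427 [wait]  node(3,3) S=159.9541 payoff=0.0000 vs cont=3.2378 → 3.2378 [wait]  ⇒ S*(3)=86.2945
t_2: node(2,0) S=73.9572 payoff=52.8228 vs cont=51.4867 → 52.8228 [stop]  node(2,1) S=100.6900 payoff=26.0900 vs cont=28.2619 → 28.2619 [wait]  node(2,2) S=137.0858 payoff=0.0000 vs cont=9.7903 → 9.7903 [wait]  ⇒ S*(2)=73.9572
t_1: node(1,0) S=86.2945 payoff=40.4855 vs cont=40.2150 → 40.4855 [stop]  node(1,1) S=117.4869 payoff=9.2931 vs cont=18.9007 → 18.9007 [wait]  ⇒ S*(1)=86.2945
t_0: node(0,0) S=100.6900 payoff=26.0900 vs cont=29.4679 → 29.4679 [wait]  ⇒ S*(0)=-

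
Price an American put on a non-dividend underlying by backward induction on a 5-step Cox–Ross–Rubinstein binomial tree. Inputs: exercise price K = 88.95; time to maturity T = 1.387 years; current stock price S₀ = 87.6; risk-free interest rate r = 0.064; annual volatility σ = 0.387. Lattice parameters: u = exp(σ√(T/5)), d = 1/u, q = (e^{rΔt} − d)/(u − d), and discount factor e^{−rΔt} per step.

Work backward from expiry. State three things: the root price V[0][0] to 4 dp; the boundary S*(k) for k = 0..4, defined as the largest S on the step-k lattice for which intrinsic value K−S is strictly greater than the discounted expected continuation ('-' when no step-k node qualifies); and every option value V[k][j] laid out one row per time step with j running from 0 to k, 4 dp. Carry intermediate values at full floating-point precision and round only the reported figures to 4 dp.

price = 13.8262
boundary = - - 58.2722 47.5269 58.2722
tree:
13.8262
21.0084 6.9382
30.6778 11.8222 2.1646
41.4231 19.5066 4.3447 0.0000
50.1869 30.6778 8.7205 0.0000 0.0000
57.3347 41.4231 17.5032 0.0000 0.0000 0.0000

Δt=0.27740  u=1.22609  d=0.81560  q=0.49286  discount=0.98240
step 5 (expiry): payoffs max(K−S,0) = 57.3347 41.4231 17.5032 0.0000 0.0000 0.0000
step 4: (k=4,j=0): S=38.7631, (K−S)⁺=50.1869, hold=48.6217 ⇒ V=50.1869 exercise | (k=4,j=1): S=58.2722, (K−S)⁺=30.6778, hold=29.1126 ⇒ V=30.6778 exercise | (k=4,j=2): S=87.6000, (K−S)⁺=1.3500, hold=8.7205 ⇒ V=8.7205 continue | (k=4,j=3): S=131.6882, (K−S)⁺=0.0000, hold=0.0000 ⇒ V=0.0000 continue | (k=4,j=4): S=197.9657, (K−S)⁺=0.0000, hold=0.0000 ⇒ V=0.0000 continue  boundary S*=58.2722
step 3: (k=3,j=0): S=47.5269, (K−S)⁺=41.4231, hold=39.8578 ⇒ V=41.4231 exercise | (k=3,j=1): S=71.4468, (K−S)⁺=17.5032, hold=19.5066 ⇒ V=19.5066 continue | (k=3,j=2): S=107.4053, (K−S)⁺=0.0000, hold=4.3447 ⇒ V=4.3447 continue | (k=3,j=3): S=161.4613, (K−S)⁺=0.0000, hold=0.0000 ⇒ V=0.0000 continue  boundary S*=47.5269
step 2: (k=2,j=0): S=58.2722, (K−S)⁺=30.6778, hold=30.0826 ⇒ V=30.6778 exercise | (k=2,j=1): S=87.6000, (K−S)⁺=1.3500, hold=11.8222 ⇒ V=11.8222 continue | (k=2,j=2): S=131.6882, (K−S)⁺=0.0000, hold=2.1646 ⇒ V=2.1646 continue  boundary S*=58.2722
step 1: (k=1,j=0): S=71.4468, (K−S)⁺=17.5032, hold=21.0084 ⇒ V=21.0084 continue | (k=1,j=1): S=107.4053, (K−S)⁺=0.0000, hold=6.9382 ⇒ V=6.9382 continue  boundary S*=-
step 0: (k=0,j=0): S=87.6000, (K−S)⁺=1.3500, hold=13.8262 ⇒ V=13.8262 continue  boundary S*=-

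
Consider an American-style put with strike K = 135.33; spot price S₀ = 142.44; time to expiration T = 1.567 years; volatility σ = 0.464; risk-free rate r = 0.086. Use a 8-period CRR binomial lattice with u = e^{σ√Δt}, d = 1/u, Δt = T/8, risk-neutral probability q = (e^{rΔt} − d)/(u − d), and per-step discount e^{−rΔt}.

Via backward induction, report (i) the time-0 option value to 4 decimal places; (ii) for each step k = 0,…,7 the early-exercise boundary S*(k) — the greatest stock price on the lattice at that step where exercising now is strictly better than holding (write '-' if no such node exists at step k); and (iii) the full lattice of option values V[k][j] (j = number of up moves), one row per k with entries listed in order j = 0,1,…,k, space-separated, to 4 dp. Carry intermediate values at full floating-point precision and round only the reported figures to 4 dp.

price = 20.8680
boundary = - - - 76.9267 62.6458 76.9267 94.4631 76.9267
tree:
20.8680
30.3778 11.6902
42.8719 18.4225 5.0860
58.4033 28.1875 8.8943 1.2972
72.6842 41.5532 15.2489 2.5863 0.0000
84.3139 58.4033 25.4501 5.1565 0.0000 0.0000
93.7847 72.6842 40.8669 10.2808 0.0000 0.0000 0.0000
101.4973 84.3139 58.4033 20.4975 0.0000 0.0000 0.0000 0.0000
107.7781 93.7847 72.6842 40.8669 0.0000 0.0000 0.0000 0.0000 0.0000

params: Δt=0.19587 u=1.22796 d=0.81436 q=0.48991 e^(-rΔt)=0.98330
t_8 payoffs: 107.7781 93.7847 72.6842 40.8669 0.0000 0.0000 0.0000 0.0000 0.0000
t_7: node(7,0) S=33.8327 payoff=101.4973 vs cont=99.2367 → 101.4973 [stop]  node(7,1) S=51.0161 payoff=84.3139 vs cont=82.0534 → 84.3139 [stop]  node(7,2) S=76.9267 payoff=58.4033 vs cont=56.1427 → 58.4033 [stop]  node(7,3) S=115.9971 payoff=19.3329 vs cont=20.4975 → 20.4975 [wait]  node(7,4) S=174.9109 payoff=0.0000 vs cont=0.0000 → 0.0000 [wait]  node(7,5) S=263.7467 payoff=0.0000 vs cont=0.0000 → 0.0000 [wait]  node(7,6) S=397.7012 payoff=0.0000 vs cont=0.0000 → 0.0000 [wait]  node(7,7) S=599.6902 payoff=0.0000 vs cont=0.0000 → 0.0000 [wait]  ⇒ S*(7)=76.9267
t_6: node(6,0) S=41.5453 payoff=93.7847 vs cont=91.5241 → 93.7847 [stop]  node(6,1) S=62.6458 payoff=72.6842 vs cont=70.4236 → 72.6842 [stop]  node(6,2) S=94.4631 payoff=40.8669 vs cont=39.1674 → 40.8669 [stop]  node(6,3) S=142.4400 payoff=0.0000 vs cont=10.2808 → 10.2808 [wait]  node(6,4) S=214.7840 payoff=0.0000 vs cont=0.0000 → 0.0000 [wait]  node(6,5) S=323.8709 payoff=0.0000 vs cont=0.0000 → 0.0000 [wait]  node(6,6) S=488.3621 payoff=0.0000 vs cont=0.0000 → 0.0000 [wait]  ⇒ S*(6)=94.4631
t_5: node(5,0) S=51.0161 payoff=84.3139 vs cont=82.0534 → 84.3139 [stop]  node(5,1) S=76.9267 payoff=58.4033 vs cont=56.1427 → 58.4033 [stop]  node(5,2) S=115.9971 payoff=19.3329 vs cont=25.4501 → 25.4501 [wait]  node(5,3) S=174.9109 payoff=0.0000 vs cont=5.1565 → 5.1565 [wait]  node(5,4) S=263.7467 payoff=0.0000 vs cont=0.0000 → 0.0000 [wait]  node(5,5) S=397.7012 payoff=0.0000 vs cont=0.0000 → 0.0000 [wait]  ⇒ S*(5)=76.9267
t_4: node(4,0) S=62.6458 payoff=72.6842 vs cont=70.4236 → 72.6842 [stop]  node(4,1) S=94.4631 payoff=40.8669 vs cont=41.5532 → 41.5532 [wait]  node(4,2) S=142.4400 payoff=0.0000 vs cont=15.2489 → 15.2489 [wait]  node(4,3) S=214.7840 payoff=0.0000 vs cont=2.5863 → 2.5863 [wait]  node(4,4) S=323.8709 payoff=0.0000 vs cont=0.0000 → 0.0000 [wait]  ⇒ S*(4)=62.6458
t_3: node(3,0) S=76.9267 payoff=58.4033 vs cont=56.4733 → 58.4033 [stop]  node(3,1) S=115.9971 payoff=19.3329 vs cont=28.1875 → 28.1875 [wait]  node(3,2) S=174.9109 payoff=0.0000 vs cont=8.8943 → 8.8943 [wait]  node(3,3) S=263.7467 payoff=0.0000 vs cont=1.2972 → 1.2972 [wait]  ⇒ S*(3)=76.9267
t_2: node(2,0) S=94.4631 payoff=40.8669 vs cont=42.8719 → 42.8719 [wait]  node(2,1) S=142.4400 payoff=0.0000 vs cont=18.4225 → 18.4225 [wait]  node(2,2) S=214.7840 payoff=0.0000 vs cont=5.0860 → 5.0860 [wait]  ⇒ S*(2)=-
t_1: node(1,0) S=115.9971 payoff=19.3329 vs cont=30.3778 → 30.3778 [wait]  node(1,1) S=174.9109 payoff=0.0000 vs cont=11.6902 → 11.6902 [wait]  ⇒ S*(1)=-
t_0: node(0,0) S=142.4400 payoff=0.0000 vs cont=20.8680 → 20.8680 [wait]  ⇒ S*(0)=-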